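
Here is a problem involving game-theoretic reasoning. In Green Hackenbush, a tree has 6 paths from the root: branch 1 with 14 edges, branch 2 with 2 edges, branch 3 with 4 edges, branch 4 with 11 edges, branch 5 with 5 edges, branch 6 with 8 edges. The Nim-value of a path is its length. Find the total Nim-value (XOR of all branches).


The tree has 6 branches from the ground vertex.
In Green Hackenbush, the Nim-value of a simple path of length k is k.
Branch 1: length 14, Nim-value = 14
Branch 2: length 2, Nim-value = 2
Branch 3: length 4, Nim-value = 4
Branch 4: length 11, Nim-value = 11
Branch 5: length 5, Nim-value = 5
Branch 6: length 8, Nim-value = 8
Total Nim-value = XOR of all branch values:
0 XOR 14 = 14
14 XOR 2 = 12
12 XOR 4 = 8
8 XOR 11 = 3
3 XOR 5 = 6
6 XOR 8 = 14
Nim-value of the tree = 14

14


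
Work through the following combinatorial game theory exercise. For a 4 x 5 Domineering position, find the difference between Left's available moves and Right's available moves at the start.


Board is 4 x 5 (rows x cols).
Left (vertical) placements: (rows-1) * cols = 3 * 5 = 15
Right (horizontal) placements: rows * (cols-1) = 4 * 4 = 16
Advantage = Left - Right = 15 - 16 = -1

-1


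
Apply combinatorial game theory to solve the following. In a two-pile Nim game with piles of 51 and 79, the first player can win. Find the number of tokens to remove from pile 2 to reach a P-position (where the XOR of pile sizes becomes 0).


Piles: 51 and 79
Current XOR: 51 XOR 79 = 124 (non-zero, so this is an N-position).
To make the XOR zero, we need to find a move that balances the piles.
For pile 2 (size 79): target = 79 XOR 124 = 51
We reduce pile 2 from 79 to 51.
Tokens removed: 79 - 51 = 28
Verification: 51 XOR 51 = 0

28


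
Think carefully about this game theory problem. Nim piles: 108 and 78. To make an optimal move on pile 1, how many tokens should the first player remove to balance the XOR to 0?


Piles: 108 and 78
Current XOR: 108 XOR 78 = 34 (non-zero, so this is an N-position).
To make the XOR zero, we need to find a move that balances the piles.
For pile 1 (size 108): target = 108 XOR 34 = 78
We reduce pile 1 from 108 to 78.
Tokens removed: 108 - 78 = 30
Verification: 78 XOR 78 = 0

30


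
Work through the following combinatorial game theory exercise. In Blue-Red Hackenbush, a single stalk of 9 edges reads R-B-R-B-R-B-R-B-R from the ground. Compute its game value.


Edges (from ground): R-B-R-B-R-B-R-B-R
By Berlekamp's sign-expansion rule, a Blue-Red Hackenbush stalk has the value of the surreal number whose sign sequence is the edge sequence with B -> + and R -> -.
Sign sequence: -+-+-+-+-
Trace the sign expansion in the surreal number tree, starting from 0:
Edge 1: R (sign -) -> bounds (-inf, 0), value = -1
Edge 2: B (sign +) -> bounds (-1, 0), value = -1/2
Edge 3: R (sign -) -> bounds (-1, -1/2), value = -3/4
Edge 4: B (sign +) -> bounds (-3/4, -1/2), value = -5/8
Edge 5: R (sign -) -> bounds (-3/4, -5/8), value = -11/16
Edge 6: B (sign +) -> bounds (-11/16, -5/8), value = -21/32
Edge 7: R (sign -) -> bounds (-11/16, -21/32), value = -43/64
Edge 8: B (sign +) -> bounds (-43/64, -21/32), value = -85/128
Edge 9: R (sign -) -> bounds (-43/64, -85/128), value = -171/256
Game value = -171/256

-171/256


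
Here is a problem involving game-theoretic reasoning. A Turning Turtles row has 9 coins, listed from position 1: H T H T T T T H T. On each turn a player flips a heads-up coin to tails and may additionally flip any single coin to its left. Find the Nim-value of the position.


Coins: H T H T T T T H T
Key fact: a single head at position k behaves exactly like a Nim heap of size k (turning it to T and optionally flipping a coin at j < k corresponds to moving the heap from k to j, or to 0), and heads combine as a disjunctive sum (two heads at the same place would cancel, matching j XOR j = 0). So the Nim-value is the XOR of the 1-indexed positions of the heads.
Face-up positions (1-indexed): [1, 3, 8]
XOR 0 with 1: 0 XOR 1 = 1
XOR 1 with 3: 1 XOR 3 = 2
XOR 2 with 8: 2 XOR 8 = 10
Nim-value = 10

10


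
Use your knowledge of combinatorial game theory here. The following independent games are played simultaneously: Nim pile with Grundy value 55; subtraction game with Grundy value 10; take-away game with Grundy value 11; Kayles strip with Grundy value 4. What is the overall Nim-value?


By the Sprague-Grundy theorem, the Grundy value of a sum of games is the XOR of individual Grundy values.
Nim pile: Grundy value = 55. Running XOR: 0 XOR 55 = 55
subtraction game: Grundy value = 10. Running XOR: 55 XOR 10 = 61
take-away game: Grundy value = 11. Running XOR: 61 XOR 11 = 54
Kayles strip: Grundy value = 4. Running XOR: 54 XOR 4 = 50
The combined Grundy value is 50.

50


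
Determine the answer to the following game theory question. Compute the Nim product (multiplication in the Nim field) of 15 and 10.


Nim multiplication is bilinear over XOR: (u XOR v) * w = (u*w) XOR (v*w).
So we split each operand into its bit components and XOR the pairwise Nim products.
15 = 1 + 2 + 4 + 8 (as XOR of powers of 2).
10 = 2 + 8 (as XOR of powers of 2).
Using the standard Nim-product table on single bits:
  2*2 = 3,   2*4 = 8,   2*8 = 12,
  4*4 = 6,   4*8 = 11,  8*8 = 13,
and  1*x = x (identity), k*l = l*k (commutative).
Pairwise Nim products:
  1 * 2 = 2
  1 * 8 = 8
  2 * 2 = 3
  2 * 8 = 12
  4 * 2 = 8
  4 * 8 = 11
  8 * 2 = 12
  8 * 8 = 13
XOR them: 2 XOR 8 XOR 3 XOR 12 XOR 8 XOR 11 XOR 12 XOR 13 = 7.
Result: 15 * 10 = 7 (in Nim).

7


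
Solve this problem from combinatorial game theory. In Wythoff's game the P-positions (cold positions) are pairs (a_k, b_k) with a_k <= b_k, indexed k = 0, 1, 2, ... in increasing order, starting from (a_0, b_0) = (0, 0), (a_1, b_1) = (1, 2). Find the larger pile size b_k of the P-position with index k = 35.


By Wythoff's theorem, a_k = floor(k * phi) and b_k = floor(k * phi^2) = a_k + k, where phi = (1 + sqrt(5))/2 is the golden ratio.
phi = (1 + sqrt(5))/2 = 1.618034
phi^2 = phi + 1 = 2.618034
k = 35
k * phi^2 = 35 * 2.618034 = 91.631190
b_35 = floor(k * phi^2) = 91 (check: a_35 + k = 56 + 35 = 91)

91


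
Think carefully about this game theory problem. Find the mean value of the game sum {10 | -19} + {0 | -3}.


G1 = {10 | -19}, G2 = {0 | -3}
Each is a switch {a | b} with numbers a > b; its mean value is (a + b)/2, and mean value is additive over game sums: m(G1 + G2) = m(G1) + m(G2).
Mean of G1 = (10 + (-19))/2 = -9/2 = -9/2
Mean of G2 = (0 + (-3))/2 = -3/2 = -3/2
Mean of G1 + G2 = -9/2 + -3/2 = -6

-6


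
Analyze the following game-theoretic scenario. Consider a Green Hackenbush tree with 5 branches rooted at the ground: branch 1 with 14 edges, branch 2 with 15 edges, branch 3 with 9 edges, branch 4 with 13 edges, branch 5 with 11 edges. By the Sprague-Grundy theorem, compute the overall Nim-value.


The tree has 5 branches from the ground vertex.
In Green Hackenbush, the Nim-value of a simple path of length k is k.
Branch 1: length 14, Nim-value = 14
Branch 2: length 15, Nim-value = 15
Branch 3: length 9, Nim-value = 9
Branch 4: length 13, Nim-value = 13
Branch 5: length 11, Nim-value = 11
Total Nim-value = XOR of all branch values:
0 XOR 14 = 14
14 XOR 15 = 1
1 XOR 9 = 8
8 XOR 13 = 5
5 XOR 11 = 14
Nim-value of the tree = 14

14


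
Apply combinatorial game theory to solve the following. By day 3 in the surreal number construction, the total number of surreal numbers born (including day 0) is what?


Day 0: {|} = 0 is born. Count = 1.
Day n: the number of surreal numbers born by day n is 2^(n+1) - 1.
By day 0: 2^1 - 1 = 1
By day 1: 2^2 - 1 = 3
By day 2: 2^3 - 1 = 7
By day 3: 2^4 - 1 = 15
By day 3: 15 surreal numbers.

15


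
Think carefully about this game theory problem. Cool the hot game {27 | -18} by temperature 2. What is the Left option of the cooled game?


Original game: {27 | -18} (a switch {a | b} with a > b).
Cooling by t (for t below the temperature (a - b)/2 = 45/2) taxes each move by t: {a | b} cooled by t is {a - t | b + t}.
Cooling amount: t = 2
Cooled Left option: 27 - 2 = 25
Cooled Right option: -18 + 2 = -16
Cooled game: {25 | -16}
Left option = 25

25


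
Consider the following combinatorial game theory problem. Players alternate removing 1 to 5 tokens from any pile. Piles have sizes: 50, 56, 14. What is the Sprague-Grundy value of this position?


Subtraction set: {1, 2, 3, 4, 5}
For this subtraction set, G(n) = n mod 6 (period = max + 1 = 6).
Pile 1 (size 50): G(50) = 50 mod 6 = 2
Pile 2 (size 56): G(56) = 56 mod 6 = 2
Pile 3 (size 14): G(14) = 14 mod 6 = 2
Total Grundy value = XOR of all: 2 XOR 2 XOR 2 = 2

2


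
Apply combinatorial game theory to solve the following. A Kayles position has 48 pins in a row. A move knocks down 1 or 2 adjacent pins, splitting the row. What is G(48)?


Kayles: a move removes 1 or 2 adjacent pins from a contiguous row.
Removing pins from a row of k leaves two independent rows (a, b) with a + b = k - 1 (one pin) or a + b = k - 2 (two pins); an end removal gives a = 0.
By Sprague-Grundy, G(k) = mex{ G(a) XOR G(b) } over all these splits. G(0) = 0.
G(1): splits (0,0):0^0=0 -> mex({0}) = 1
G(2): splits (0,1):0^1=1 (0,0):0^0=0 -> mex({0, 1}) = 2
G(3): splits (0,2):0^2=2 (1,1):1^1=0 (0,1):0^1=1 -> mex({0, 1, 2}) = 3
G(4): splits (0,3):0^3=3 (1,2):1^2=3 (0,2):0^2=2 (1,1):1^1=0 -> mex({0, 2, 3}) = 1
G(5): splits (0,4):0^1=1 (1,3):1^3=2 (2,2):2^2=0 (0,3):0^3=3 (1,2):1^2=3 -> mex({0, 1, 2, 3}) = 4
G(6) = mex({0, 1, 2, 4}) = 3
G(7) = mex({0, 1, 3, 4, 5}) = 2
G(8) = mex({0, 2, 3, 5, 6}) = 1
G(9) = mex({0, 1, 2, 3, 6, 7}) = 4
G(10) = mex({0, 1, 3, 4, 5, 7}) = 2
G(11) = mex({0, 1, 2, 3, 4, 5}) = 6
G(12) = mex({0, 1, 2, 3, 5, 6, 7}) = 4
G(13) = mex({0, 2, 3, 4, 6, 7}) = 1
G(14) = mex({0, 1, 4, 5, 6, 7}) = 2
G(15) = mex({0, 1, 2, 3, 4, 5, 6}) = 7
G(16) = mex({0, 2, 3, 5, 6, 7}) = 1
G(17) = mex({0, 1, 2, 3, 5, 6, 7}) = 4
G(18) = mex({0, 1, 2, 4, 5, 6}) = 3
G(19) = mex({0, 1, 3, 4, 5, 7}) = 2
G(20) = mex({0, 2, 3, 4, 5, 6, 7}) = 1
G(21) = mex({0, 1, 2, 3, 5, 6, 7}) = 4
G(22) = mex({0, 1, 2, 3, 4, 5, 7}) = 6
G(23) = mex({0, 1, 2, 3, 4, 5, 6}) = 7
G(24) = mex({0, 1, 2, 3, 5, 6, 7}) = 4
G(25) = mex({0, 2, 3, 4, 6, 7}) = 1
G(26) = mex({0, 1, 3, 4, 5, 6, 7}) = 2
G(27) = mex({0, 1, 2, 3, 4, 5, 6, 7}) = 8
G(28) = mex({0, 1, 2, 3, 4, 6, 7, 8}) = 5
G(29) = mex({0, 1, 2, 3, 5, 6, 7, 8, 9}) = 4
G(30) = mex({0, 1, 2, 3, 4, 5, 6, 9, 10}) = 7
G(31) = mex({0, 1, 3, 4, 5, 7, 10, 11}) = 2
G(32) = mex({0, 2, 3, 4, 5, 6, 7, 9, 11}) = 1
G(33) = mex({0, 1, 2, 3, 4, 5, 6, 7, 9, 12}) = 8
G(34) = mex({0, 1, 2, 3, 4, 5, 7, 8, 11, 12}) = 6
G(35) = mex({0, 1, 2, 3, 4, 5, 6, 8, 9, 10, 11}) = 7
G(36) = mex({0, 1, 2, 3, 5, 6, 7, 9, 10}) = 4
G(37) = mex({0, 2, 3, 4, 6, 7, 9, 10, 11, 12}) = 1
G(38) = mex({0, 1, 3, 4, 5, 6, 7, 9, 10, 11, 12}) = 2
G(39) = mex({0, 1, 2, 4, 5, 6, 7, 9, 10, 12, 14}) = 3
G(40) = mex({0, 2, 3, 4, 6, 7, 11, 12, 14}) = 1
G(41) = mex({0, 1, 2, 3, 5, 6, 7, 9, 10, 11, 12}) = 4
G(42) = mex({0, 1, 2, 3, 4, 5, 6, 9, 10}) = 7
G(43) = mex({0, 1, 3, 4, 5, 7, 9, 10, 12, 15}) = 2
G(44) = mex({0, 2, 3, 4, 5, 6, 7, 9, 10, 12, 15}) = 1
G(45) = mex({0, 1, 2, 3, 4, 5, 6, 7, 9, 10, 12, 14}) = 8
G(46) = mex({0, 1, 3, 4, 5, 7, 8, 11, 12, 14}) = 2
G(47) = mex({0, 1, 2, 3, 4, 5, 6, 8, 9, 10, 11, 12}) = 7
G(48) = mex({0, 1, 2, 3, 5, 6, 7, 9, 10}) = 4
Therefore G(48) = 4.

4


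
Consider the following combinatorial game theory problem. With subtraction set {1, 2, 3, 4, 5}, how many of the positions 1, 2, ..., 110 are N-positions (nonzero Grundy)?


Subtraction set S = {1, 2, 3, 4, 5}, so G(n) = n mod 6.
G(n) = 0 when n is a multiple of 6.
Multiples of 6 in [1, 110]: 18
N-positions (nonzero Grundy) = 110 - 18 = 92

92


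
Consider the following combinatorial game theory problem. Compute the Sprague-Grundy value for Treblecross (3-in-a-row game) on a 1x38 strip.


Treblecross: place X on empty cells; 3-in-a-row wins.
Playing within two cells of an existing X lets the opponent win at once, so sensible play treats the cells i-2..i+2 around each X as dead. The player left with no safe cell loses, so this is a normal-play take-away game on strips of safe cells.
Placing X at cell i (0-indexed) of a strip of k safe cells leaves independent strips of sizes max(0, i-2) and max(0, k-i-3). Hence G(k) = mex{ G(max(0,i-2)) XOR G(max(0,k-i-3)) : 0 <= i < k }, with G(0) = 0.
G(1): splits (0,0):0^0=0 -> mex({0}) = 1
G(2): splits (0,0):0^0=0 -> mex({0}) = 1
G(3): splits (0,0):0^0=0 -> mex({0}) = 1
G(4): splits (0,1):0^1=1 (0,0):0^0=0 -> mex({0, 1}) = 2
G(5): splits (0,2):0^1=1 (0,1):0^1=1 (0,0):0^0=0 -> mex({0, 1}) = 2
G(6) = mex({1}) = 0
G(7) = mex({0, 1, 2}) = 3
G(8) = mex({0, 1, 2}) = 3
G(9) = mex({0, 2}) = 1
G(10) = mex({0, 2, 3}) = 1
G(11) = mex({0, 3}) = 1
G(12) = mex({1, 3}) = 0
G(13) = mex({0, 1, 2, 3}) = 4
G(14) = mex({0, 1, 2}) = 3
G(15) = mex({0, 1, 2}) = 3
G(16) = mex({0, 1, 2, 4}) = 3
G(17) = mex({0, 1, 3, 4}) = 2
G(18) = mex({0, 1, 3, 4}) = 2
G(19) = mex({0, 1, 3, 5}) = 2
G(20) = mex({0, 1, 2, 3, 5}) = 4
G(21) = mex({0, 1, 2, 3, 5}) = 4
G(22) = mex({1, 2, 6}) = 0
G(23) = mex({0, 1, 2, 3, 4, 6}) = 5
G(24) = mex({0, 1, 2, 3, 4}) = 5
G(25) = mex({0, 1, 3, 4, 7}) = 2
G(26) = mex({0, 1, 3, 4, 5, 7}) = 2
G(27) = mex({0, 1, 3, 5}) = 2
G(28) = mex({0, 1, 2, 5}) = 3
G(29) = mex({0, 1, 2, 4, 5, 6}) = 3
G(30) = mex({1, 2, 4, 6}) = 0
G(31) = mex({0, 1, 2, 3, 4, 6}) = 5
G(32) = mex({1, 2, 3, 4, 7}) = 0
G(33) = mex({0, 3, 7}) = 1
G(34) = mex({0, 2, 3, 5, 7}) = 1
G(35) = mex({0, 2, 3, 5, 6}) = 1
G(36) = mex({0, 1, 2, 5, 6}) = 3
G(37) = mex({0, 1, 2, 4, 5, 6}) = 3
G(38) = mex({0, 1, 2, 4}) = 3
Therefore G(38) = 3.

3


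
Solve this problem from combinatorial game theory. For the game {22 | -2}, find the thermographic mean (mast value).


Game = {22 | -2}, a switch {a | b} with numbers a > b.
Its thermograph has left wall a - t and right wall b + t, which meet at t = (a - b)/2, where both equal (a + b)/2. So the mast (mean value) is at (a + b)/2.
Mean = (22 + (-2))/2 = 20/2 = 10

10


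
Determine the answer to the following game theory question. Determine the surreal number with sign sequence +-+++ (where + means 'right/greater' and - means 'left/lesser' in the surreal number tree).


Sign expansion: +-+++
Rule: track bounds (lo, hi), initially (-inf, +inf). On '+', the current value becomes lo and we move to the simplest number in (value, hi): value + 1 if hi = +inf, otherwise the midpoint (value + hi)/2. On '-', the current value becomes hi and we move to value - 1 if lo = -inf, otherwise the midpoint (lo + value)/2.
Start at 0.
Step 1: sign = +, move right. Bounds: (0, +inf). Value = 1
Step 2: sign = -, move left. Bounds: (0, 1). Value = 1/2
Step 3: sign = +, move right. Bounds: (1/2, 1). Value = 3/4
Step 4: sign = +, move right. Bounds: (3/4, 1). Value = 7/8
Step 5: sign = +, move right. Bounds: (7/8, 1). Value = 15/16
The surreal number with sign expansion +-+++ is 15/16.

15/16


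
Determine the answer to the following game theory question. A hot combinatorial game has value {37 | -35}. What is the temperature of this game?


The game is {37 | -35}, a switch {a | b} with numbers a > b.
Cooling {a | b} by t gives {a - t | b + t}, which stops being hot when a - t = b + t, i.e. at t = (a - b)/2. So the temperature of a switch is (a - b)/2.
Temperature = (Left option - Right option) / 2
= (37 - (-35)) / 2
= 72 / 2
= 36

36


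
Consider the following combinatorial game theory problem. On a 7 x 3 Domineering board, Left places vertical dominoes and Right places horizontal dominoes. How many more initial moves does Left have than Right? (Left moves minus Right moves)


Board is 7 x 3 (rows x cols).
Left (vertical) placements: (rows-1) * cols = 6 * 3 = 18
Right (horizontal) placements: rows * (cols-1) = 7 * 2 = 14
Advantage = Left - Right = 18 - 14 = 4

4


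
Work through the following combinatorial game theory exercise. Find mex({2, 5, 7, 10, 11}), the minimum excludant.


Set = {2, 5, 7, 10, 11}
0 is NOT in the set. This is the mex.
mex = 0

0


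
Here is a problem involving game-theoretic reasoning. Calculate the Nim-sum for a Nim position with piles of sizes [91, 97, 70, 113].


We need the XOR (exclusive or) of all pile sizes.
After XOR-ing pile 1 (size 91): 0 XOR 91 = 91
After XOR-ing pile 2 (size 97): 91 XOR 97 = 58
After XOR-ing pile 3 (size 70): 58 XOR 70 = 124
After XOR-ing pile 4 (size 113): 124 XOR 113 = 13
The Nim-value of this position is 13.

13


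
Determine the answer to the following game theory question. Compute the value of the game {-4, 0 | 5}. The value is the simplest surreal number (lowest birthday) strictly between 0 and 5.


Left options: {-4, 0}, max = 0
Right options: {5}, min = 5
All options are numbers and max(Left) < min(Right), so by the simplicity theorem the value is the simplest (earliest-born) number strictly between 0 and 5.
Integers 1 through 4 all lie strictly between 0 and 5.
Among integers, the simplest (lowest birthday = smallest |n|; 0 is born on day 0, +-n on day n) is 1.
No non-integer in the interval can be simpler: if x is a non-integer in the interval, then floor(x) or ceil(x) also lies in the interval (the interval contains an integer), and both are proper prefixes of x's sign expansion, i.e. born earlier. So the game value is 1.
Game value = 1

1


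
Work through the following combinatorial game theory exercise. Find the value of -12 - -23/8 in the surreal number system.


x = -12, y = -23/8
Converting to common denominator: 8
x = -96/8, y = -23/8
x - y = -12 - -23/8 = -73/8

-73/8


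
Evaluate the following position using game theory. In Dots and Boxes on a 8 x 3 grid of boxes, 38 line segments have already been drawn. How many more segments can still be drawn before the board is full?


Grid: 8 x 3 boxes, i.e. 9 rows and 4 columns of dots.
Horizontal edges: (rows + 1) * cols = 9 * 3 = 27
Vertical edges: rows * (cols + 1) = 8 * 4 = 32
Total edges: 27 + 32 = 59
Edges drawn: 38
Remaining: 59 - 38 = 21

21


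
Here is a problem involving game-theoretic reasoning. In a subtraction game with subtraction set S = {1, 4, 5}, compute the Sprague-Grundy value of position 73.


The subtraction set is S = {1, 4, 5}.
G(k) = mex{ G(k - s) : s in S, s <= k }. We compute iteratively: G(0) = 0.
G(1) = mex({0}) = 1
G(2) = mex({1}) = 0
G(3) = mex({0}) = 1
G(4) = mex({0, 1}) = 2
G(5) = mex({0, 1, 2}) = 3
G(6) = mex({0, 1, 3}) = 2
G(7) = mex({0, 1, 2}) = 3
G(8) = mex({1, 2, 3}) = 0
G(9) = mex({0, 2, 3}) = 1
G(10) = mex({1, 2, 3}) = 0
G(11) = mex({0, 2, 3}) = 1
G(12) = mex({0, 1, 3}) = 2
Observe that G(8)..G(12) = 0, 1, 0, 1, 2 repeats G(0)..G(4) = 0, 1, 0, 1, 2.
For k >= max(S) = 5, G(k) is determined by the previous 5 values G(k-5)..G(k-1); a window of 5 consecutive values has recurred shifted by 8, so by induction G(k + 8) = G(k) for all k >= 0: the sequence is periodic from the start with period 8.
One period: G(0..7) = 0, 1, 0, 1, 2, 3, 2, 3.
73 mod 8 = 1, so G(73) = G(1) = 1.

1


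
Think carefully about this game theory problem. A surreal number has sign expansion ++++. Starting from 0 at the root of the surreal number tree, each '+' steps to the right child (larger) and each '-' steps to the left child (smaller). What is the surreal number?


Sign expansion: ++++
Rule: track bounds (lo, hi), initially (-inf, +inf). On '+', the current value becomes lo and we move to the simplest number in (value, hi): value + 1 if hi = +inf, otherwise the midpoint (value + hi)/2. On '-', the current value becomes hi and we move to value - 1 if lo = -inf, otherwise the midpoint (lo + value)/2.
Start at 0.
Step 1: sign = +, move right. Bounds: (0, +inf). Value = 1
Step 2: sign = +, move right. Bounds: (1, +inf). Value = 2
Step 3: sign = +, move right. Bounds: (2, +inf). Value = 3
Step 4: sign = +, move right. Bounds: (3, +inf). Value = 4
The surreal number with sign expansion ++++ is 4.

4


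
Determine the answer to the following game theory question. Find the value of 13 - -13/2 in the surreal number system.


x = 13, y = -13/2
Converting to common denominator: 2
x = 26/2, y = -13/2
x - y = 13 - -13/2 = 39/2

39/2


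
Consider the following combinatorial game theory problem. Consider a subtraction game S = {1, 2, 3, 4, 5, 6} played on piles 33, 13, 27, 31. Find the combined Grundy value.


Subtraction set: {1, 2, 3, 4, 5, 6}
For this subtraction set, G(n) = n mod 7 (period = max + 1 = 7).
Pile 1 (size 33): G(33) = 33 mod 7 = 5
Pile 2 (size 13): G(13) = 13 mod 7 = 6
Pile 3 (size 27): G(27) = 27 mod 7 = 6
Pile 4 (size 31): G(31) = 31 mod 7 = 3
Total Grundy value = XOR of all: 5 XOR 6 XOR 6 XOR 3 = 6

6


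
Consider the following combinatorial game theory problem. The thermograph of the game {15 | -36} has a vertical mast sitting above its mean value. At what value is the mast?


Game = {15 | -36}, a switch {a | b} with numbers a > b.
Its thermograph has left wall a - t and right wall b + t, which meet at t = (a - b)/2, where both equal (a + b)/2. So the mast (mean value) is at (a + b)/2.
Mean = (15 + (-36))/2 = -21/2 = -21/2

-21/2


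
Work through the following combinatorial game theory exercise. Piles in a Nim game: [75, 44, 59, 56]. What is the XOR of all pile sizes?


We need the XOR (exclusive or) of all pile sizes.
After XOR-ing pile 1 (size 75): 0 XOR 75 = 75
After XOR-ing pile 2 (size 44): 75 XOR 44 = 103
After XOR-ing pile 3 (size 59): 103 XOR 59 = 92
After XOR-ing pile 4 (size 56): 92 XOR 56 = 100
The Nim-value of this position is 100.

100


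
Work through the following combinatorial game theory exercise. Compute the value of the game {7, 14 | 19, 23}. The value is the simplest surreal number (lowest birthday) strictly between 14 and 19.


Left options: {7, 14}, max = 14
Right options: {19, 23}, min = 19
All options are numbers and max(Left) < min(Right), so by the simplicity theorem the value is the simplest (earliest-born) number strictly between 14 and 19.
Integers 15 through 18 all lie strictly between 14 and 19.
Among integers, the simplest (lowest birthday = smallest |n|; 0 is born on day 0, +-n on day n) is 15.
No non-integer in the interval can be simpler: if x is a non-integer in the interval, then floor(x) or ceil(x) also lies in the interval (the interval contains an integer), and both are proper prefixes of x's sign expansion, i.e. born earlier. So the game value is 15.
Game value = 15

15


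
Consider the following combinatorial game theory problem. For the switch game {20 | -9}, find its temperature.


The game is {20 | -9}, a switch {a | b} with numbers a > b.
Cooling {a | b} by t gives {a - t | b + t}, which stops being hot when a - t = b + t, i.e. at t = (a - b)/2. So the temperature of a switch is (a - b)/2.
Temperature = (Left option - Right option) / 2
= (20 - (-9)) / 2
= 29 / 2
= 29/2

29/2


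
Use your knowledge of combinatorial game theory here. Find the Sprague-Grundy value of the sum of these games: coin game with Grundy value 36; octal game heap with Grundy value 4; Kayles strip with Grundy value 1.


By the Sprague-Grundy theorem, the Grundy value of a sum of games is the XOR of individual Grundy values.
coin game: Grundy value = 36. Running XOR: 0 XOR 36 = 36
octal game heap: Grundy value = 4. Running XOR: 36 XOR 4 = 32
Kayles strip: Grundy value = 1. Running XOR: 32 XOR 1 = 33
The combined Grundy value is 33.

33


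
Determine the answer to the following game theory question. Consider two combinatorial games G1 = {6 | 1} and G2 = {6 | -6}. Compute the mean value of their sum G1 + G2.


G1 = {6 | 1}, G2 = {6 | -6}
Each is a switch {a | b} with numbers a > b; its mean value is (a + b)/2, and mean value is additive over game sums: m(G1 + G2) = m(G1) + m(G2).
Mean of G1 = (6 + (1))/2 = 7/2 = 7/2
Mean of G2 = (6 + (-6))/2 = 0/2 = 0
Mean of G1 + G2 = 7/2 + 0 = 7/2

7/2


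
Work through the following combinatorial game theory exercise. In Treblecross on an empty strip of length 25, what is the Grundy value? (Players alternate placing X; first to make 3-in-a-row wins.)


Treblecross: place X on empty cells; 3-in-a-row wins.
Playing within two cells of an existing X lets the opponent win at once, so sensible play treats the cells i-2..i+2 around each X as dead. The player left with no safe cell loses, so this is a normal-play take-away game on strips of safe cells.
Placing X at cell i (0-indexed) of a strip of k safe cells leaves independent strips of sizes max(0, i-2) and max(0, k-i-3). Hence G(k) = mex{ G(max(0,i-2)) XOR G(max(0,k-i-3)) : 0 <= i < k }, with G(0) = 0.
G(1): splits (0,0):0^0=0 -> mex({0}) = 1
G(2): splits (0,0):0^0=0 -> mex({0}) = 1
G(3): splits (0,0):0^0=0 -> mex({0}) = 1
G(4): splits (0,1):0^1=1 (0,0):0^0=0 -> mex({0, 1}) = 2
G(5): splits (0,2):0^1=1 (0,1):0^1=1 (0,0):0^0=0 -> mex({0, 1}) = 2
G(6) = mex({1}) = 0
G(7) = mex({0, 1, 2}) = 3
G(8) = mex({0, 1, 2}) = 3
G(9) = mex({0, 2}) = 1
G(10) = mex({0, 2, 3}) = 1
G(11) = mex({0, 3}) = 1
G(12) = mex({1, 3}) = 0
G(13) = mex({0, 1, 2, 3}) = 4
G(14) = mex({0, 1, 2}) = 3
G(15) = mex({0, 1, 2}) = 3
G(16) = mex({0, 1, 2, 4}) = 3
G(17) = mex({0, 1, 3, 4}) = 2
G(18) = mex({0, 1, 3, 4}) = 2
G(19) = mex({0, 1, 3, 5}) = 2
G(20) = mex({0, 1, 2, 3, 5}) = 4
G(21) = mex({0, 1, 2, 3, 5}) = 4
G(22) = mex({1, 2, 6}) = 0
G(23) = mex({0, 1, 2, 3, 4, 6}) = 5
G(24) = mex({0, 1, 2, 3, 4}) = 5
G(25) = mex({0, 1, 3, 4, 7}) = 2
Therefore G(25) = 2.

2


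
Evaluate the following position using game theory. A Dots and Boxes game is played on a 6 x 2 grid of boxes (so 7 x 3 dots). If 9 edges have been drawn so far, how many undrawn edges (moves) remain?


Grid: 6 x 2 boxes, i.e. 7 rows and 3 columns of dots.
Horizontal edges: (rows + 1) * cols = 7 * 2 = 14
Vertical edges: rows * (cols + 1) = 6 * 3 = 18
Total edges: 14 + 18 = 32
Edges drawn: 9
Remaining: 32 - 9 = 23

23


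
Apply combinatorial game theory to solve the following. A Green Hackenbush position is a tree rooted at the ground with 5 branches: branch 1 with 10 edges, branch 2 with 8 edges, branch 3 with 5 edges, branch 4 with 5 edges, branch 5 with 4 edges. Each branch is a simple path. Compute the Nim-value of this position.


The tree has 5 branches from the ground vertex.
In Green Hackenbush, the Nim-value of a simple path of length k is k.
Branch 1: length 10, Nim-value = 10
Branch 2: length 8, Nim-value = 8
Branch 3: length 5, Nim-value = 5
Branch 4: length 5, Nim-value = 5
Branch 5: length 4, Nim-value = 4
Total Nim-value = XOR of all branch values:
0 XOR 10 = 10
10 XOR 8 = 2
2 XOR 5 = 7
7 XOR 5 = 2
2 XOR 4 = 6
Nim-value of the tree = 6

6


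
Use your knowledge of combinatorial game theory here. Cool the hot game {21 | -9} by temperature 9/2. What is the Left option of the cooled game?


Original game: {21 | -9} (a switch {a | b} with a > b).
Cooling by t (for t below the temperature (a - b)/2 = 15) taxes each move by t: {a | b} cooled by t is {a - t | b + t}.
Cooling amount: t = 9/2
Cooled Left option: 21 - 9/2 = 33/2
Cooled Right option: -9 + 9/2 = -9/2
Cooled game: {33/2 | -9/2}
Left option = 33/2

33/2


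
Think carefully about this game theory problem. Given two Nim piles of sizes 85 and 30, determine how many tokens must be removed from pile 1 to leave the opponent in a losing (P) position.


Piles: 85 and 30
Current XOR: 85 XOR 30 = 75 (non-zero, so this is an N-position).
To make the XOR zero, we need to find a move that balances the piles.
For pile 1 (size 85): target = 85 XOR 75 = 30
We reduce pile 1 from 85 to 30.
Tokens removed: 85 - 30 = 55
Verification: 30 XOR 30 = 0

55


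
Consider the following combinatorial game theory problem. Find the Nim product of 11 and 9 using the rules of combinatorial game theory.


Nim multiplication is bilinear over XOR: (u XOR v) * w = (u*w) XOR (v*w).
So we split each operand into its bit components and XOR the pairwise Nim products.
11 = 1 + 2 + 8 (as XOR of powers of 2).
9 = 1 + 8 (as XOR of powers of 2).
Using the standard Nim-product table on single bits:
  2*2 = 3,   2*4 = 8,   2*8 = 12,
  4*4 = 6,   4*8 = 11,  8*8 = 13,
and  1*x = x (identity), k*l = l*k (commutative).
Pairwise Nim products:
  1 * 1 = 1
  1 * 8 = 8
  2 * 1 = 2
  2 * 8 = 12
  8 * 1 = 8
  8 * 8 = 13
XOR them: 1 XOR 8 XOR 2 XOR 12 XOR 8 XOR 13 = 2.
Result: 11 * 9 = 2 (in Nim).

2


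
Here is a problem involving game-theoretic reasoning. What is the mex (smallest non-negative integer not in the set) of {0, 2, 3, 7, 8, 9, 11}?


Set = {0, 2, 3, 7, 8, 9, 11}
0 is in the set.
1 is NOT in the set. This is the mex.
mex = 1

1


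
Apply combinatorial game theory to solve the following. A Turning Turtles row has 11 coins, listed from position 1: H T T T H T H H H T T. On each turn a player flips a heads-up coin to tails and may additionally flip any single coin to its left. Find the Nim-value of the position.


Coins: H T T T H T H H H T T
Key fact: a single head at position k behaves exactly like a Nim heap of size k (turning it to T and optionally flipping a coin at j < k corresponds to moving the heap from k to j, or to 0), and heads combine as a disjunctive sum (two heads at the same place would cancel, matching j XOR j = 0). So the Nim-value is the XOR of the 1-indexed positions of the heads.
Face-up positions (1-indexed): [1, 5, 7, 8, 9]
XOR 0 with 1: 0 XOR 1 = 1
XOR 1 with 5: 1 XOR 5 = 4
XOR 4 with 7: 4 XOR 7 = 3
XOR 3 with 8: 3 XOR 8 = 11
XOR 11 with 9: 11 XOR 9 = 2
Nim-value = 2

2


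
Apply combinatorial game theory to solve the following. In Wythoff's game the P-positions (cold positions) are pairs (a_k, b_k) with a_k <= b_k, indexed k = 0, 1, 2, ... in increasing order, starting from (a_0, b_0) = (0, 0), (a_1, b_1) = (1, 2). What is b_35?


By Wythoff's theorem, a_k = floor(k * phi) and b_k = floor(k * phi^2) = a_k + k, where phi = (1 + sqrt(5))/2 is the golden ratio.
phi = (1 + sqrt(5))/2 = 1.618034
phi^2 = phi + 1 = 2.618034
k = 35
k * phi^2 = 35 * 2.618034 = 91.631190
b_35 = floor(k * phi^2) = 91 (check: a_35 + k = 56 + 35 = 91)

91


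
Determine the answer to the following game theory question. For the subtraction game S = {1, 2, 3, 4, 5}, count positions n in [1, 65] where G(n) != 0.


Subtraction set S = {1, 2, 3, 4, 5}, so G(n) = n mod 6.
G(n) = 0 when n is a multiple of 6.
Multiples of 6 in [1, 65]: 10
N-positions (nonzero Grundy) = 65 - 10 = 55

55


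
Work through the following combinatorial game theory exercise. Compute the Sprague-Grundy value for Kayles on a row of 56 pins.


Kayles: a move removes 1 or 2 adjacent pins from a contiguous row.
Removing pins from a row of k leaves two independent rows (a, b) with a + b = k - 1 (one pin) or a + b = k - 2 (two pins); an end removal gives a = 0.
By Sprague-Grundy, G(k) = mex{ G(a) XOR G(b) } over all these splits. G(0) = 0.
G(1): splits (0,0):0^0=0 -> mex({0}) = 1
G(2): splits (0,1):0^1=1 (0,0):0^0=0 -> mex({0, 1}) = 2
G(3): splits (0,2):0^2=2 (1,1):1^1=0 (0,1):0^1=1 -> mex({0, 1, 2}) = 3
G(4): splits (0,3):0^3=3 (1,2):1^2=3 (0,2):0^2=2 (1,1):1^1=0 -> mex({0, 2, 3}) = 1
G(5): splits (0,4):0^1=1 (1,3):1^3=2 (2,2):2^2=0 (0,3):0^3=3 (1,2):1^2=3 -> mex({0, 1, 2, 3}) = 4
G(6) = mex({0, 1, 2, 4}) = 3
G(7) = mex({0, 1, 3, 4, 5}) = 2
G(8) = mex({0, 2, 3, 5, 6}) = 1
G(9) = mex({0, 1, 2, 3, 6, 7}) = 4
G(10) = mex({0, 1, 3, 4, 5, 7}) = 2
G(11) = mex({0, 1, 2, 3, 4, 5}) = 6
G(12) = mex({0, 1, 2, 3, 5, 6, 7}) = 4
G(13) = mex({0, 2, 3, 4, 6, 7}) = 1
G(14) = mex({0, 1, 4, 5, 6, 7}) = 2
G(15) = mex({0, 1, 2, 3, 4, 5, 6}) = 7
G(16) = mex({0, 2, 3, 5, 6, 7}) = 1
G(17) = mex({0, 1, 2, 3, 5, 6, 7}) = 4
G(18) = mex({0, 1, 2, 4, 5, 6}) = 3
G(19) = mex({0, 1, 3, 4, 5, 7}) = 2
G(20) = mex({0, 2, 3, 4, 5, 6, 7}) = 1
G(21) = mex({0, 1, 2, 3, 5, 6, 7}) = 4
G(22) = mex({0, 1, 2, 3, 4, 5, 7}) = 6
G(23) = mex({0, 1, 2, 3, 4, 5, 6}) = 7
G(24) = mex({0, 1, 2, 3, 5, 6, 7}) = 4
G(25) = mex({0, 2, 3, 4, 6, 7}) = 1
G(26) = mex({0, 1, 3, 4, 5, 6, 7}) = 2
G(27) = mex({0, 1, 2, 3, 4, 5, 6, 7}) = 8
G(28) = mex({0, 1, 2, 3, 4, 6, 7, 8}) = 5
G(29) = mex({0, 1, 2, 3, 5, 6, 7, 8, 9}) = 4
G(30) = mex({0, 1, 2, 3, 4, 5, 6, 9, 10}) = 7
G(31) = mex({0, 1, 3, 4, 5, 7, 10, 11}) = 2
G(32) = mex({0, 2, 3, 4, 5, 6, 7, 9, 11}) = 1
G(33) = mex({0, 1, 2, 3, 4, 5, 6, 7, 9, 12}) = 8
G(34) = mex({0, 1, 2, 3, 4, 5, 7, 8, 11, 12}) = 6
G(35) = mex({0, 1, 2, 3, 4, 5, 6, 8, 9, 10, 11}) = 7
G(36) = mex({0, 1, 2, 3, 5, 6, 7, 9, 10}) = 4
G(37) = mex({0, 2, 3, 4, 6, 7, 9, 10, 11, 12}) = 1
G(38) = mex({0, 1, 3, 4, 5, 6, 7, 9, 10, 11, 12}) = 2
G(39) = mex({0, 1, 2, 4, 5, 6, 7, 9, 10, 12, 14}) = 3
G(40) = mex({0, 2, 3, 4, 6, 7, 11, 12, 14}) = 1
G(41) = mex({0, 1, 2, 3, 5, 6, 7, 9, 10, 11, 12}) = 4
G(42) = mex({0, 1, 2, 3, 4, 5, 6, 9, 10}) = 7
G(43) = mex({0, 1, 3, 4, 5, 7, 9, 10, 12, 15}) = 2
G(44) = mex({0, 2, 3, 4, 5, 6, 7, 9, 10, 12, 15}) = 1
G(45) = mex({0, 1, 2, 3, 4, 5, 6, 7, 9, 10, 12, 14}) = 8
G(46) = mex({0, 1, 3, 4, 5, 7, 8, 11, 12, 14}) = 2
G(47) = mex({0, 1, 2, 3, 4, 5, 6, 8, 9, 10, 11, 12}) = 7
G(48) = mex({0, 1, 2, 3, 5, 6, 7, 9, 10}) = 4
G(49) = mex({0, 2, 3, 4, 6, 7, 9, 10, 11, 12, 15}) = 1
G(50) = mex({0, 1, 4, 5, 6, 7, 9, 11, 12, 14, 15}) = 2
G(51) = mex({0, 1, 2, 3, 4, 5, 6, 7, 9, 12, 14, 15}) = 8
G(52) = mex({0, 2, 3, 4, 5, 6, 7, 8, 11, 12, 15}) = 1
G(53) = mex({0, 1, 2, 3, 5, 6, 7, 8, 9, 10, 11, 12}) = 4
G(54) = mex({0, 1, 2, 3, 4, 5, 6, 9, 10}) = 7
G(55) = mex({0, 1, 3, 4, 5, 7, 9, 10, 11, 12}) = 2
G(56) = mex({0, 2, 3, 4, 5, 6, 7, 9, 10, 11, 12, 13, 14}) = 1
Therefore G(56) = 1.

1


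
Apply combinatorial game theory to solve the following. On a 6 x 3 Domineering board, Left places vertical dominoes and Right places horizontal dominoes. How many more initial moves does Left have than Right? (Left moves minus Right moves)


Board is 6 x 3 (rows x cols).
Left (vertical) placements: (rows-1) * cols = 5 * 3 = 15
Right (horizontal) placements: rows * (cols-1) = 6 * 2 = 12
Advantage = Left - Right = 15 - 12 = 3

3


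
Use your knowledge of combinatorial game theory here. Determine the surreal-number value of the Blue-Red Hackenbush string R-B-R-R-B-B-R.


Edges (from ground): R-B-R-R-B-B-R
By Berlekamp's sign-expansion rule, a Blue-Red Hackenbush stalk has the value of the surreal number whose sign sequence is the edge sequence with B -> + and R -> -.
Sign sequence: -+--++-
Trace the sign expansion in the surreal number tree, starting from 0:
Edge 1: R (sign -) -> bounds (-inf, 0), value = -1
Edge 2: B (sign +) -> bounds (-1, 0), value = -1/2
Edge 3: R (sign -) -> bounds (-1, -1/2), value = -3/4
Edge 4: R (sign -) -> bounds (-1, -3/4), value = -7/8
Edge 5: B (sign +) -> bounds (-7/8, -3/4), value = -13/16
Edge 6: B (sign +) -> bounds (-13/16, -3/4), value = -25/32
Edge 7: R (sign -) -> bounds (-13/16, -25/32), value = -51/64
Game value = -51/64

-51/64


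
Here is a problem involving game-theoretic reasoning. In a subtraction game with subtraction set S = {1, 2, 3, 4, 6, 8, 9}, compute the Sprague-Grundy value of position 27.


The subtraction set is S = {1, 2, 3, 4, 6, 8, 9}.
G(k) = mex{ G(k - s) : s in S, s <= k }. We compute iteratively: G(0) = 0.
G(1) = mex({0}) = 1
G(2) = mex({0, 1}) = 2
G(3) = mex({0, 1, 2}) = 3
G(4) = mex({0, 1, 2, 3}) = 4
G(5) = mex({1, 2, 3, 4}) = 0
G(6) = mex({0, 2, 3, 4}) = 1
G(7) = mex({0, 1, 3, 4}) = 2
G(8) = mex({0, 1, 2, 4}) = 3
G(9) = mex({0, 1, 2, 3}) = 4
G(10) = mex({1, 2, 3, 4}) = 0
G(11) = mex({0, 2, 3, 4}) = 1
G(12) = mex({0, 1, 3, 4}) = 2
G(13) = mex({0, 1, 2, 4}) = 3
Observe that G(5)..G(13) = 0, 1, 2, 3, 4, 0, 1, 2, 3 repeats G(0)..G(8) = 0, 1, 2, 3, 4, 0, 1, 2, 3.
For k >= max(S) = 9, G(k) is determined by the previous 9 values G(k-9)..G(k-1); a window of 9 consecutive values has recurred shifted by 5, so by induction G(k + 5) = G(k) for all k >= 0: the sequence is periodic from the start with period 5.
One period: G(0..4) = 0, 1, 2, 3, 4.
27 mod 5 = 2, so G(27) = G(2) = 2.

2


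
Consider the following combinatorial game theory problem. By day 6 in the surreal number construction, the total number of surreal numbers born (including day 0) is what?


Day 0: {|} = 0 is born. Count = 1.
Day n: the number of surreal numbers born by day n is 2^(n+1) - 1.
By day 0: 2^1 - 1 = 1
By day 1: 2^2 - 1 = 3
By day 2: 2^3 - 1 = 7
By day 3: 2^4 - 1 = 15
By day 4: 2^5 - 1 = 31
By day 5: 2^6 - 1 = 63
By day 6: 2^7 - 1 = 127
By day 6: 127 surreal numbers.

127


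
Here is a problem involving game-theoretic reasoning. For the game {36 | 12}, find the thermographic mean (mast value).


Game = {36 | 12}, a switch {a | b} with numbers a > b.
Its thermograph has left wall a - t and right wall b + t, which meet at t = (a - b)/2, where both equal (a + b)/2. So the mast (mean value) is at (a + b)/2.
Mean = (36 + (12))/2 = 48/2 = 24

24


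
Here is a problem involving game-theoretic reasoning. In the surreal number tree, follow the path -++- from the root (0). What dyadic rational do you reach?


Sign expansion: -++-
Rule: track bounds (lo, hi), initially (-inf, +inf). On '+', the current value becomes lo and we move to the simplest number in (value, hi): value + 1 if hi = +inf, otherwise the midpoint (value + hi)/2. On '-', the current value becomes hi and we move to value - 1 if lo = -inf, otherwise the midpoint (lo + value)/2.
Start at 0.
Step 1: sign = -, move left. Bounds: (-inf, 0). Value = -1
Step 2: sign = +, move right. Bounds: (-1, 0). Value = -1/2
Step 3: sign = +, move right. Bounds: (-1/2, 0). Value = -1/4
Step 4: sign = -, move left. Bounds: (-1/2, -1/4). Value = -3/8
The surreal number with sign expansion -++- is -3/8.

-3/8


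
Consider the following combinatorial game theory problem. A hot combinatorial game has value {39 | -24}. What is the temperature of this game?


The game is {39 | -24}, a switch {a | b} with numbers a > b.
Cooling {a | b} by t gives {a - t | b + t}, which stops being hot when a - t = b + t, i.e. at t = (a - b)/2. So the temperature of a switch is (a - b)/2.
Temperature = (Left option - Right option) / 2
= (39 - (-24)) / 2
= 63 / 2
= 63/2

63/2


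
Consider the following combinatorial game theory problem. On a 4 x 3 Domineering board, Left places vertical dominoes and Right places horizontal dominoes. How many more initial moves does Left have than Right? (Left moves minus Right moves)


Board is 4 x 3 (rows x cols).
Left (vertical) placements: (rows-1) * cols = 3 * 3 = 9
Right (horizontal) placements: rows * (cols-1) = 4 * 2 = 8
Advantage = Left - Right = 9 - 8 = 1

1


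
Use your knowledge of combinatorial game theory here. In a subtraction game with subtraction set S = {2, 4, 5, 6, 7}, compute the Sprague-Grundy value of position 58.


The subtraction set is S = {2, 4, 5, 6, 7}.
G(k) = mex{ G(k - s) : s in S, s <= k }. We compute iteratively: G(0) = 0.
G(1) = mex({}) = 0
G(2) = mex({0}) = 1
G(3) = mex({0}) = 1
G(4) = mex({0, 1}) = 2
G(5) = mex({0, 1}) = 2
G(6) = mex({0, 1, 2}) = 3
G(7) = mex({0, 1, 2}) = 3
G(8) = mex({0, 1, 2, 3}) = 4
G(9) = mex({1, 2, 3}) = 0
G(10) = mex({1, 2, 3, 4}) = 0
G(11) = mex({0, 2, 3}) = 1
G(12) = mex({0, 2, 3, 4}) = 1
G(13) = mex({0, 1, 3, 4}) = 2
G(14) = mex({0, 1, 3, 4}) = 2
G(15) = mex({0, 1, 2, 4}) = 3
Observe that G(9)..G(15) = 0, 0, 1, 1, 2, 2, 3 repeats G(0)..G(6) = 0, 0, 1, 1, 2, 2, 3.
For k >= max(S) = 7, G(k) is determined by the previous 7 values G(k-7)..G(k-1); a window of 7 consecutive values has recurred shifted by 9, so by induction G(k + 9) = G(k) for all k >= 0: the sequence is periodic from the start with period 9.
One period: G(0..8) = 0, 0, 1, 1, 2, 2, 3, 3, 4.
58 mod 9 = 4, so G(58) = G(4) = 2.

2


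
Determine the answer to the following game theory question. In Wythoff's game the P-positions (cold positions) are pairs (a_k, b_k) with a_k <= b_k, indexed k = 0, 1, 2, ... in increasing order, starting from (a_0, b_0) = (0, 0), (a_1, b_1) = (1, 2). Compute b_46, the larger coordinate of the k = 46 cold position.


By Wythoff's theorem, a_k = floor(k * phi) and b_k = floor(k * phi^2) = a_k + k, where phi = (1 + sqrt(5))/2 is the golden ratio.
phi = (1 + sqrt(5))/2 = 1.618034
phi^2 = phi + 1 = 2.618034
k = 46
k * phi^2 = 46 * 2.618034 = 120.429563
b_46 = floor(k * phi^2) = 120 (check: a_46 + k = 74 + 46 = 120)

120


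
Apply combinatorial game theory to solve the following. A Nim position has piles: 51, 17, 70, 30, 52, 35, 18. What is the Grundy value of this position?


We need the XOR (exclusive or) of all pile sizes.
After XOR-ing pile 1 (size 51): 0 XOR 51 = 51
After XOR-ing pile 2 (size 17): 51 XOR 17 = 34
After XOR-ing pile 3 (size 70): 34 XOR 70 = 100
After XOR-ing pile 4 (size 30): 100 XOR 30 = 122
After XOR-ing pile 5 (size 52): 122 XOR 52 = 78
After XOR-ing pile 6 (size 35): 78 XOR 35 = 109
After XOR-ing pile 7 (size 18): 109 XOR 18 = 127
The Nim-value of this position is 127.

127
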